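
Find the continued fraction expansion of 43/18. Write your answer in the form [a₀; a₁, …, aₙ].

[2; 2, 1, 1, 3]

43 = 2·18 + 7, so a_0 = 2
18 = 2·7 + 4, so a_1 = 2
7 = 1·4 + 3, so a_2 = 1
4 = 1·3 + 1, so a_3 = 1
3 = 3·1 + 0, so a_4 = 3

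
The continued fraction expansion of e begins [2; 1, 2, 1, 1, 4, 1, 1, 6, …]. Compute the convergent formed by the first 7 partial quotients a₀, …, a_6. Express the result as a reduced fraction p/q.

Start with 1.
4 + 1/(1/1) = 4 + 1/1 = 5/1
1 + 1/(5/1) = 1 + 1/5 = 6/5
1 + 1/(6/5) = 1 + 5/6 = 11/6
2 + 1/(11/6) = 2 + 6/11 = 28/11
1 + 1/(28/11) = 1 + 11/28 = 39/28
2 + 1/(39/28) = 2 + 28/39 = 106/39

106/39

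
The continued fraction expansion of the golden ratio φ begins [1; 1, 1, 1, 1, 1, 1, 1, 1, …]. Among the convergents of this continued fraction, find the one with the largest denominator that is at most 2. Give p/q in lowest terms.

List convergents until the denominator exceeds the bound:
a_0 = 1: 1/1  (≤ bound)
a_1 = 1: 2/1  (≤ bound)
a_2 = 1: 3/2  (≤ bound)
a_3 = 1: 5/3  (> 2, stop)

3/2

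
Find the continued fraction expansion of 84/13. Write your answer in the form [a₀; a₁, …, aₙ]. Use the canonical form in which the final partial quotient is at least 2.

84 ÷ 13 → quotient 6, remainder 6
13 ÷ 6 → quotient 2, remainder 1
6 ÷ 1 → quotient 6, remainder 0

[6; 2, 6]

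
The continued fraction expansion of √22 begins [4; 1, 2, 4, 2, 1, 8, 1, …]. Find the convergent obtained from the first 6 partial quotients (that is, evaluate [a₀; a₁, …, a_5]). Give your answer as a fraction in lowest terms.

197/42

a_0 = 4: 4/1
a_1 = 1: 5/1
a_2 = 2: 14/3
a_3 = 4: 61/13
a_4 = 2: 136/29
a_5 = 1: 197/42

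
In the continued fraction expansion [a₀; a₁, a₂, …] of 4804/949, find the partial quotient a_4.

4

4804 = 5·949 + 59, so a_0 = 5
949 = 16·59 + 5, so a_1 = 16
59 = 11·5 + 4, so a_2 = 11
5 = 1·4 + 1, so a_3 = 1
4 = 4·1 + 0, so a_4 = 4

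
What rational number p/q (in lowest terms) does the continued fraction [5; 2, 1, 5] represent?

Collapse the nested fraction from the inside out:
Start with 5.
1 + 1/(5/1) = 1 + 1/5 = 6/5
2 + 1/(6/5) = 2 + 5/6 = 17/6
5 + 1/(17/6) = 5 + 6/17 = 91/17

91/17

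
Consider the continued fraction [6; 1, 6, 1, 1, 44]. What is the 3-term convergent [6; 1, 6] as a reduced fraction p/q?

48/7

a_0 = 6: 6/1
a_1 = 1: 7/1
a_2 = 6: 48/7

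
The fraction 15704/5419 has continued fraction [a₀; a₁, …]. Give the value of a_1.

1

15704 = 2·5419 + 4866, so a_0 = 2
5419 = 1·4866 + 553, so a_1 = 1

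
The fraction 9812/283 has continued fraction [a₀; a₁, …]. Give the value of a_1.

1

Repeatedly divide and take the remainder:
9812 ÷ 283 → quotient 34, remainder 190
283 ÷ 190 → quotient 1, remainder 93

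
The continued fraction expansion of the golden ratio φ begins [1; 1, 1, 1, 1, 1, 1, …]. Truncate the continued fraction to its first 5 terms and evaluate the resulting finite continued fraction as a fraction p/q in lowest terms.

a_0 = 1: 1/1
a_1 = 1: 2/1
a_2 = 1: 3/2
a_3 = 1: 5/3
a_4 = 1: 8/5

8/5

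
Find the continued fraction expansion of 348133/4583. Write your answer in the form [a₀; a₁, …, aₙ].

[75; 1, 25, 5, 3, 3, 3]

⌊348133/4583⌋ = 75, remainder 4408
⌊4583/4408⌋ = 1, remainder 175
⌊4408/175⌋ = 25, remainder 33
⌊175/33⌋ = 5, remainder 10
⌊33/10⌋ = 3, remainder 3
⌊10/3⌋ = 3, remainder 1
⌊3/1⌋ = 3, remainder 0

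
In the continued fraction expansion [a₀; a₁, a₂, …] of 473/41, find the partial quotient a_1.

Repeatedly divide and take the remainder:
⌊473/41⌋ = 11, remainder 22
⌊41/22⌋ = 1, remainder 19

1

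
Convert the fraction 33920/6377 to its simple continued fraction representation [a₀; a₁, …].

[5; 3, 7, 2, 13, 10]

Apply division with remainder until the remainder is 0:
33920 = 5·6377 + 2035, so a_0 = 5
6377 = 3·2035 + 272, so a_1 = 3
2035 = 7·272 + 131, so a_2 = 7
272 = 2·131 + 10, so a_3 = 2
131 = 13·10 + 1, so a_4 = 13
10 = 10·1 + 0, so a_5 = 10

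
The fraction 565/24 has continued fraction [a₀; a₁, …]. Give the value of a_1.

565 ÷ 24 → quotient 23, remainder 13
24 ÷ 13 → quotient 1, remainder 11

1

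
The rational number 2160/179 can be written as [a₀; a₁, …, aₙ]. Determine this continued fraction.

2160 ÷ 179 → quotient 12, remainder 12
179 ÷ 12 → quotient 14, remainder 11
12 ÷ 11 → quotient 1, remainder 1
11 ÷ 1 → quotient 11, remainder 0

[12; 14, 1, 11]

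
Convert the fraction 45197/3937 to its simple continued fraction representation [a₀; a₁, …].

[11; 2, 12, 26, 6]

45197 ÷ 3937 → quotient 11, remainder 1890
3937 ÷ 1890 → quotient 2, remainder 157
1890 ÷ 157 → quotient 12, remainder 6
157 ÷ 6 → quotient 26, remainder 1
6 ÷ 1 → quotient 6, remainder 0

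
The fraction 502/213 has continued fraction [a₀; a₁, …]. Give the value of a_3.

4

Repeatedly divide and take the remainder:
502 ÷ 213 → quotient 2, remainder 76
213 ÷ 76 → quotient 2, remainder 61
76 ÷ 61 → quotient 1, remainder 15
61 ÷ 15 → quotient 4, remainder 1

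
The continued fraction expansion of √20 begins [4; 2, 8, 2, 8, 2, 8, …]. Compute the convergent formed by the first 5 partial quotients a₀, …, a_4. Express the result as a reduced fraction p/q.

a_0 = 4: 4/1
a_1 = 2: 9/2
a_2 = 8: 76/17
a_3 = 2: 161/36
a_4 = 8: 1364/305

1364/305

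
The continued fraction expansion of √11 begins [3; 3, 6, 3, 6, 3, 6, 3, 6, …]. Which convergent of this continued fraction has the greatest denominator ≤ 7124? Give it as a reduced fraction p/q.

3970/1197

List convergents until the denominator exceeds the bound:
a_0 = 3: 3/1  (≤ bound)
a_1 = 3: 10/3  (≤ bound)
a_2 = 6: 63/19  (≤ bound)
a_3 = 3: 199/60  (≤ bound)
a_4 = 6: 1257/379  (≤ bound)
a_5 = 3: 3970/1197  (≤ bound)
a_6 = 6: 25077/7561  (> 7124, stop)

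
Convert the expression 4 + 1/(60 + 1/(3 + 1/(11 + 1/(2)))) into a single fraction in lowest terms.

a_0 = 4: 4/1
a_1 = 60: 241/60
a_2 = 3: 727/181
a_3 = 11: 8238/2051
a_4 = 2: 17203/4283

17203/4283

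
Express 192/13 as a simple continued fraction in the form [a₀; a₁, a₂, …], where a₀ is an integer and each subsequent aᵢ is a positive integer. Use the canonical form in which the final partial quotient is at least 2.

192 = 14·13 + 10, so a_0 = 14
13 = 1·10 + 3, so a_1 = 1
10 = 3·3 + 1, so a_2 = 3
3 = 3·1 + 0, so a_3 = 3

[14; 1, 3, 3]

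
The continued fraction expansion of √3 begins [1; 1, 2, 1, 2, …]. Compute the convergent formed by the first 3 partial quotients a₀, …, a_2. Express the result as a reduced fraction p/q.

Collapse the nested fraction from the inside out:
Start with 2.
1 + 1/(2/1) = 1 + 1/2 = 3/2
1 + 1/(3/2) = 1 + 2/3 = 5/3

5/3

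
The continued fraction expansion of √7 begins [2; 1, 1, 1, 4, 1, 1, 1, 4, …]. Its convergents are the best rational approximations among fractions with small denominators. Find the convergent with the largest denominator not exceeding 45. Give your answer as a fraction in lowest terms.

a_0 = 2: 2/1  (≤ bound)
a_1 = 1: 3/1  (≤ bound)
a_2 = 1: 5/2  (≤ bound)
a_3 = 1: 8/3  (≤ bound)
a_4 = 4: 37/14  (≤ bound)
a_5 = 1: 45/17  (≤ bound)
a_6 = 1: 82/31  (≤ bound)
a_7 = 1: 127/48  (> 45, stop)

82/31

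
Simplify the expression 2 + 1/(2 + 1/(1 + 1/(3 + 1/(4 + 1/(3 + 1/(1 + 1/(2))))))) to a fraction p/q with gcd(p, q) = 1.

Start with 2.
1 + 1/(2/1) = 1 + 1/2 = 3/2
3 + 1/(3/2) = 3 + 2/3 = 11/3
4 + 1/(11/3) = 4 + 3/11 = 47/11
3 + 1/(47/11) = 3 + 11/47 = 152/47
1 + 1/(152/47) = 1 + 47/152 = 199/152
2 + 1/(199/152) = 2 + 152/199 = 550/199
2 + 1/(550/199) = 2 + 199/550 = 1299/550

1299/550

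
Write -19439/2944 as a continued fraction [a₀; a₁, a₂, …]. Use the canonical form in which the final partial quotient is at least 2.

-19439 = -7·2944 + 1169, so a_0 = -7
2944 = 2·1169 + 606, so a_1 = 2
1169 = 1·606 + 563, so a_2 = 1
606 = 1·563 + 43, so a_3 = 1
563 = 13·43 + 4, so a_4 = 13
43 = 10·4 + 3, so a_5 = 10
4 = 1·3 + 1, so a_6 = 1
3 = 3·1 + 0, so a_7 = 3

[-7; 2, 1, 1, 13, 10, 1, 3]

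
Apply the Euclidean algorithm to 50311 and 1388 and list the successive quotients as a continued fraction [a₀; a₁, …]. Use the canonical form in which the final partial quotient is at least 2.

[36; 4, 21, 2, 3, 2]

⌊50311/1388⌋ = 36, remainder 343
⌊1388/343⌋ = 4, remainder 16
⌊343/16⌋ = 21, remainder 7
⌊16/7⌋ = 2, remainder 2
⌊7/2⌋ = 3, remainder 1
⌊2/1⌋ = 2, remainder 0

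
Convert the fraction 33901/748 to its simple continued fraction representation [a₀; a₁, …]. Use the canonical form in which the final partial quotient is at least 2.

[45; 3, 9, 1, 1, 1, 3, 2]

33901 = 45·748 + 241, so a_0 = 45
748 = 3·241 + 25, so a_1 = 3
241 = 9·25 + 16, so a_2 = 9
25 = 1·16 + 9, so a_3 = 1
16 = 1·9 + 7, so a_4 = 1
9 = 1·7 + 2, so a_5 = 1
7 = 3·2 + 1, so a_6 = 3
2 = 2·1 + 0, so a_7 = 2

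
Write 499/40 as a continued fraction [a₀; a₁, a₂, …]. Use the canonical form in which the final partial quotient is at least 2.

[12; 2, 9, 2]

499 = 12·40 + 19, so a_0 = 12
40 = 2·19 + 2, so a_1 = 2
19 = 9·2 + 1, so a_2 = 9
2 = 2·1 + 0, so a_3 = 2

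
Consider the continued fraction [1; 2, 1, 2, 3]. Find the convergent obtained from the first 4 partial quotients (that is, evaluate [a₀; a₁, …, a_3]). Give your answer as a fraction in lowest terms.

11/8

Build up convergents one term at a time:
a_0 = 1: 1/1
a_1 = 2: 3/2
a_2 = 1: 4/3
a_3 = 2: 11/8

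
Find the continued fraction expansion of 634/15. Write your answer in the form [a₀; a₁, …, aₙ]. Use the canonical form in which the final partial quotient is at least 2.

Repeatedly divide and take the remainder:
634 = 42·15 + 4, so a_0 = 42
15 = 3·4 + 3, so a_1 = 3
4 = 1·3 + 1, so a_2 = 1
3 = 3·1 + 0, so a_3 = 3

[42; 3, 1, 3]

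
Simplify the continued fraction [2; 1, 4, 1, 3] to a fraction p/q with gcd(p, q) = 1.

Compute successive convergents:
a_0 = 2: 2/1
a_1 = 1: 3/1
a_2 = 4: 14/5
a_3 = 1: 17/6
a_4 = 3: 65/23

65/23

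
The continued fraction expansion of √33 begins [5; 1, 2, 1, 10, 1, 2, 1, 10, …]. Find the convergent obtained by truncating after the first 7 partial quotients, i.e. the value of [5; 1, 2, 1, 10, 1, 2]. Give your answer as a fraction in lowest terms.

787/137

a_0 = 5: 5/1
a_1 = 1: 6/1
a_2 = 2: 17/3
a_3 = 1: 23/4
a_4 = 10: 247/43
a_5 = 1: 270/47
a_6 = 2: 787/137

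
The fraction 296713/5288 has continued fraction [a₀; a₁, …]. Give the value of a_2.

25

Repeatedly divide and take the remainder:
296713 = 56·5288 + 585, so a_0 = 56
5288 = 9·585 + 23, so a_1 = 9
585 = 25·23 + 10, so a_2 = 25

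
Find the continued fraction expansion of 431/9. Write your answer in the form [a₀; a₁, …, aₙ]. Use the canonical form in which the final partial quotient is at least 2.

Repeatedly divide and take the remainder:
⌊431/9⌋ = 47, remainder 8
⌊9/8⌋ = 1, remainder 1
⌊8/1⌋ = 8, remainder 0

[47; 1, 8]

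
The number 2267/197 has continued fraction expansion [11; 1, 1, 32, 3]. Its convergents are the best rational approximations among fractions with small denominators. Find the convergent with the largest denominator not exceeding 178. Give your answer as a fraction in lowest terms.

748/65

a_0 = 11: 11/1  (≤ bound)
a_1 = 1: 12/1  (≤ bound)
a_2 = 1: 23/2  (≤ bound)
a_3 = 32: 748/65  (≤ bound)
a_4 = 3: 2267/197  (> 178, stop)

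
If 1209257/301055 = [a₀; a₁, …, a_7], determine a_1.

Apply division with remainder until the remainder is 0:
1209257 = 4·301055 + 5037, so a_0 = 4
301055 = 59·5037 + 3872, so a_1 = 59

59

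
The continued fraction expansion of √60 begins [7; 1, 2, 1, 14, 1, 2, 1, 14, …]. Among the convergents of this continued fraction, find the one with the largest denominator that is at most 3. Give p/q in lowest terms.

23/3

a_0 = 7: 7/1  (≤ bound)
a_1 = 1: 8/1  (≤ bound)
a_2 = 2: 23/3  (≤ bound)
a_3 = 1: 31/4  (> 3, stop)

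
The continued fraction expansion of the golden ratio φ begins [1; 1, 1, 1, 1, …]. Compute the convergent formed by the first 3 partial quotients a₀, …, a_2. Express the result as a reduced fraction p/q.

Work from the innermost term outward:
Start with 1.
1 + 1/(1/1) = 1 + 1/1 = 2/1
1 + 1/(2/1) = 1 + 1/2 = 3/2

3/2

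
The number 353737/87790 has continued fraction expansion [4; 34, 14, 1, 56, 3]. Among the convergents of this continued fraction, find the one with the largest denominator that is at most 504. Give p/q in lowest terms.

List convergents until the denominator exceeds the bound:
a_0 = 4: 4/1  (≤ bound)
a_1 = 34: 137/34  (≤ bound)
a_2 = 14: 1922/477  (≤ bound)
a_3 = 1: 2059/511  (> 504, stop)

1922/477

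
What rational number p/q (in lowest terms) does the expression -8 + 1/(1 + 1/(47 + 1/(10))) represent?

-3377/481

Work from the innermost term outward:
Start with 10.
47 + 1/(10/1) = 47 + 1/10 = 471/10
1 + 1/(471/10) = 1 + 10/471 = 481/471
-8 + 1/(481/471) = -8 + 471/481 = -3377/481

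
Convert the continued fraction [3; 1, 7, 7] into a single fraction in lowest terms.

Compute successive convergents:
a_0 = 3: 3/1
a_1 = 1: 4/1
a_2 = 7: 31/8
a_3 = 7: 221/57

221/57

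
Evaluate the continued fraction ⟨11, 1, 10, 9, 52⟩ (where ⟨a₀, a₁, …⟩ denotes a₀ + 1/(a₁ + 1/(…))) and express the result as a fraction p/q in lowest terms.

62063/5211

Start with 52.
9 + 1/(52/1) = 9 + 1/52 = 469/52
10 + 1/(469/52) = 10 + 52/469 = 4742/469
1 + 1/(4742/469) = 1 + 469/4742 = 5211/4742
11 + 1/(5211/4742) = 11 + 4742/5211 = 62063/5211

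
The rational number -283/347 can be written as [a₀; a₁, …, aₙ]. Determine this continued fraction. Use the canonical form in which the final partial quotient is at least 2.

[-1; 5, 2, 2, 1, 2, 3]

-283 ÷ 347 → quotient -1, remainder 64
347 ÷ 64 → quotient 5, remainder 27
64 ÷ 27 → quotient 2, remainder 10
27 ÷ 10 → quotient 2, remainder 7
10 ÷ 7 → quotient 1, remainder 3
7 ÷ 3 → quotient 2, remainder 1
3 ÷ 1 → quotient 3, remainder 0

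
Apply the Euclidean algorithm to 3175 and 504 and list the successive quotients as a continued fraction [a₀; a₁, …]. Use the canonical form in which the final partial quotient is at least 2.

[6; 3, 2, 1, 24, 2]

Run the Euclidean algorithm, recording each quotient:
3175 = 6·504 + 151, so a_0 = 6
504 = 3·151 + 51, so a_1 = 3
151 = 2·51 + 49, so a_2 = 2
51 = 1·49 + 2, so a_3 = 1
49 = 24·2 + 1, so a_4 = 24
2 = 2·1 + 0, so a_5 = 2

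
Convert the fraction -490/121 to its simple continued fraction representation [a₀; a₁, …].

[-5; 1, 19, 6]

Repeatedly divide and take the remainder:
-490 = -5·121 + 115, so a_0 = -5
121 = 1·115 + 6, so a_1 = 1
115 = 19·6 + 1, so a_2 = 19
6 = 6·1 + 0, so a_3 = 6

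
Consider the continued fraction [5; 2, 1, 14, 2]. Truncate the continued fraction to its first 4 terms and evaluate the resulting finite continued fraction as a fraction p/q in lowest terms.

Work from the innermost term outward:
Start with 14.
1 + 1/(14/1) = 1 + 1/14 = 15/14
2 + 1/(15/14) = 2 + 14/15 = 44/15
5 + 1/(44/15) = 5 + 15/44 = 235/44

235/44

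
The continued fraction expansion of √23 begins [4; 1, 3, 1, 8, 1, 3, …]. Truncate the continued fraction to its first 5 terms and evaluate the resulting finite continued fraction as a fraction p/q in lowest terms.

Start with 8.
1 + 1/(8/1) = 1 + 1/8 = 9/8
3 + 1/(9/8) = 3 + 8/9 = 35/9
1 + 1/(35/9) = 1 + 9/35 = 44/35
4 + 1/(44/35) = 4 + 35/44 = 211/44

211/44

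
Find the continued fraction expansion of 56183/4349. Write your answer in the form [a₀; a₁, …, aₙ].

56183 ÷ 4349 → quotient 12, remainder 3995
4349 ÷ 3995 → quotient 1, remainder 354
3995 ÷ 354 → quotient 11, remainder 101
354 ÷ 101 → quotient 3, remainder 51
101 ÷ 51 → quotient 1, remainder 50
51 ÷ 50 → quotient 1, remainder 1
50 ÷ 1 → quotient 50, remainder 0

[12; 1, 11, 3, 1, 1, 50]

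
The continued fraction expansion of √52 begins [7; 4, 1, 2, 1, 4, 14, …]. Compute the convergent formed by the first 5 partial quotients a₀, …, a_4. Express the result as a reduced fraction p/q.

a_0 = 7: 7/1
a_1 = 4: 29/4
a_2 = 1: 36/5
a_3 = 2: 101/14
a_4 = 1: 137/19

137/19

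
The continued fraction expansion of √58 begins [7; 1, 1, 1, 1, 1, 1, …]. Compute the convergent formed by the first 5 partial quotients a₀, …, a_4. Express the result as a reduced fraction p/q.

38/5

a_0 = 7: 7/1
a_1 = 1: 8/1
a_2 = 1: 15/2
a_3 = 1: 23/3
a_4 = 1: 38/5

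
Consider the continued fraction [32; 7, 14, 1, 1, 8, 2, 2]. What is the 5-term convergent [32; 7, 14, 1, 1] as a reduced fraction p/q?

6589/205

Start with 1.
1 + 1/(1/1) = 1 + 1/1 = 2/1
14 + 1/(2/1) = 14 + 1/2 = 29/2
7 + 1/(29/2) = 7 + 2/29 = 205/29
32 + 1/(205/29) = 32 + 29/205 = 6589/205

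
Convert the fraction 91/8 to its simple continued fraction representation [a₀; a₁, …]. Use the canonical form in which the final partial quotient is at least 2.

[11; 2, 1, 2]

91 ÷ 8 → quotient 11, remainder 3
8 ÷ 3 → quotient 2, remainder 2
3 ÷ 2 → quotient 1, remainder 1
2 ÷ 1 → quotient 2, remainder 0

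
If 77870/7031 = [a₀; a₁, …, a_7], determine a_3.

2

Repeatedly divide and take the remainder:
⌊77870/7031⌋ = 11, remainder 529
⌊7031/529⌋ = 13, remainder 154
⌊529/154⌋ = 3, remainder 67
⌊154/67⌋ = 2, remainder 20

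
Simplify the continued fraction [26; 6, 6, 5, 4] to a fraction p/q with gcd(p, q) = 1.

Start with 4.
5 + 1/(4/1) = 5 + 1/4 = 21/4
6 + 1/(21/4) = 6 + 4/21 = 130/21
6 + 1/(130/21) = 6 + 21/130 = 801/130
26 + 1/(801/130) = 26 + 130/801 = 20956/801

20956/801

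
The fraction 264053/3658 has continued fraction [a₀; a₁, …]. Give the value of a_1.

5

Run the Euclidean algorithm, recording each quotient:
264053 ÷ 3658 → quotient 72, remainder 677
3658 ÷ 677 → quotient 5, remainder 273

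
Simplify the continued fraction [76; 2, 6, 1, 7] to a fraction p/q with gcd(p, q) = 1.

a_0 = 76: 76/1
a_1 = 2: 153/2
a_2 = 6: 994/13
a_3 = 1: 1147/15
a_4 = 7: 9023/118

9023/118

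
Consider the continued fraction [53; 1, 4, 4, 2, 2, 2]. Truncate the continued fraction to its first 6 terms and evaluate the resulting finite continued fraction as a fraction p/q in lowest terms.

6188/115

Start with 2.
2 + 1/(2/1) = 2 + 1/2 = 5/2
4 + 1/(5/2) = 4 + 2/5 = 22/5
4 + 1/(22/5) = 4 + 5/22 = 93/22
1 + 1/(93/22) = 1 + 22/93 = 115/93
53 + 1/(115/93) = 53 + 93/115 = 6188/115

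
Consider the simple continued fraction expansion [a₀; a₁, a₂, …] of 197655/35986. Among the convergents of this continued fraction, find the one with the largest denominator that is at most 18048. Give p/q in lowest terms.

a_0 = 5: 5/1  (≤ bound)
a_1 = 2: 11/2  (≤ bound)
a_2 = 33: 368/67  (≤ bound)
a_3 = 14: 5163/940  (≤ bound)
a_4 = 2: 10694/1947  (≤ bound)
a_5 = 18: 197655/35986  (> 18048, stop)

10694/1947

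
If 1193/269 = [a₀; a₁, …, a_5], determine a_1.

2

Repeatedly divide and take the remainder:
1193 ÷ 269 → quotient 4, remainder 117
269 ÷ 117 → quotient 2, remainder 35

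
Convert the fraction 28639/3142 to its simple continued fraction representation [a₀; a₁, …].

[9; 8, 1, 2, 2, 1, 2, 13]

28639 ÷ 3142 → quotient 9, remainder 361
3142 ÷ 361 → quotient 8, remainder 254
361 ÷ 254 → quotient 1, remainder 107
254 ÷ 107 → quotient 2, remainder 40
107 ÷ 40 → quotient 2, remainder 27
40 ÷ 27 → quotient 1, remainder 13
27 ÷ 13 → quotient 2, remainder 1
13 ÷ 1 → quotient 13, remainder 0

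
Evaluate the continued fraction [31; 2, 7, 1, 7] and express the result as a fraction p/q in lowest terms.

4217/134

Build up convergents one term at a time:
a_0 = 31: 31/1
a_1 = 2: 63/2
a_2 = 7: 472/15
a_3 = 1: 535/17
a_4 = 7: 4217/134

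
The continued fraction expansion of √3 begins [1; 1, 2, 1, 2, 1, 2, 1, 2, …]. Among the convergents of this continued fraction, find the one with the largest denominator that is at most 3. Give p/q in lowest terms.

5/3

List convergents until the denominator exceeds the bound:
a_0 = 1: 1/1  (≤ bound)
a_1 = 1: 2/1  (≤ bound)
a_2 = 2: 5/3  (≤ bound)
a_3 = 1: 7/4  (> 3, stop)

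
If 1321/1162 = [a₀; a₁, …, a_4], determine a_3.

4

⌊1321/1162⌋ = 1, remainder 159
⌊1162/159⌋ = 7, remainder 49
⌊159/49⌋ = 3, remainder 12
⌊49/12⌋ = 4, remainder 1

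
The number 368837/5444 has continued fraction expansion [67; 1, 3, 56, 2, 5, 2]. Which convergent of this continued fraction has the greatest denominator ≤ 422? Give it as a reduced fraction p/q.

a_0 = 67: 67/1  (≤ bound)
a_1 = 1: 68/1  (≤ bound)
a_2 = 3: 271/4  (≤ bound)
a_3 = 56: 15244/225  (≤ bound)
a_4 = 2: 30759/454  (> 422, stop)

15244/225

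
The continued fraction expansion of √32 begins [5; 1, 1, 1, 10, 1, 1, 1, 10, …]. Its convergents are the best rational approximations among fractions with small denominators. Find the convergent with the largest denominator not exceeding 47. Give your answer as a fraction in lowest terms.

a_0 = 5: 5/1  (≤ bound)
a_1 = 1: 6/1  (≤ bound)
a_2 = 1: 11/2  (≤ bound)
a_3 = 1: 17/3  (≤ bound)
a_4 = 10: 181/32  (≤ bound)
a_5 = 1: 198/35  (≤ bound)
a_6 = 1: 379/67  (> 47, stop)

198/35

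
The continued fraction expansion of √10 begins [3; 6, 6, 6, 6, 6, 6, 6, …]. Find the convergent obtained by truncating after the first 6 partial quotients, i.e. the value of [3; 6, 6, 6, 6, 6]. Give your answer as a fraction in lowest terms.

27379/8658

a_0 = 3: 3/1
a_1 = 6: 19/6
a_2 = 6: 117/37
a_3 = 6: 721/228
a_4 = 6: 4443/1405
a_5 = 6: 27379/8658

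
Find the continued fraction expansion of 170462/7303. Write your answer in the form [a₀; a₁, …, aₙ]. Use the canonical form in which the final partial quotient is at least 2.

⌊170462/7303⌋ = 23, remainder 2493
⌊7303/2493⌋ = 2, remainder 2317
⌊2493/2317⌋ = 1, remainder 176
⌊2317/176⌋ = 13, remainder 29
⌊176/29⌋ = 6, remainder 2
⌊29/2⌋ = 14, remainder 1
⌊2/1⌋ = 2, remainder 0

[23; 2, 1, 13, 6, 14, 2]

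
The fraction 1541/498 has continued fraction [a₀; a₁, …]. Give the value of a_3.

⌊1541/498⌋ = 3, remainder 47
⌊498/47⌋ = 10, remainder 28
⌊47/28⌋ = 1, remainder 19
⌊28/19⌋ = 1, remainder 9

1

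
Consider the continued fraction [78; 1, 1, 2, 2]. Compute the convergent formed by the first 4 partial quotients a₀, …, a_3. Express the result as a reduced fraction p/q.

a_0 = 78: 78/1
a_1 = 1: 79/1
a_2 = 1: 157/2
a_3 = 2: 393/5

393/5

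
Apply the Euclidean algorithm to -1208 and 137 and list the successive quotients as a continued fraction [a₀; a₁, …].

⌊-1208/137⌋ = -9, remainder 25
⌊137/25⌋ = 5, remainder 12
⌊25/12⌋ = 2, remainder 1
⌊12/1⌋ = 12, remainder 0

[-9; 5, 2, 12]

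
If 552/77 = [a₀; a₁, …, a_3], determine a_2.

⌊552/77⌋ = 7, remainder 13
⌊77/13⌋ = 5, remainder 12
⌊13/12⌋ = 1, remainder 1

1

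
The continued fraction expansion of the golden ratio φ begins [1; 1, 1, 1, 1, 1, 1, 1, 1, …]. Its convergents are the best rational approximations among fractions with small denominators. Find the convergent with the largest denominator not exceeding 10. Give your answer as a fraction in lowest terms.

List convergents until the denominator exceeds the bound:
a_0 = 1: 1/1  (≤ bound)
a_1 = 1: 2/1  (≤ bound)
a_2 = 1: 3/2  (≤ bound)
a_3 = 1: 5/3  (≤ bound)
a_4 = 1: 8/5  (≤ bound)
a_5 = 1: 13/8  (≤ bound)
a_6 = 1: 21/13  (> 10, stop)

13/8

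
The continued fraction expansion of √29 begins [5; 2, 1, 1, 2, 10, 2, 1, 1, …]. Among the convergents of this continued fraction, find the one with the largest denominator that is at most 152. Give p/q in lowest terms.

727/135

a_0 = 5: 5/1  (≤ bound)
a_1 = 2: 11/2  (≤ bound)
a_2 = 1: 16/3  (≤ bound)
a_3 = 1: 27/5  (≤ bound)
a_4 = 2: 70/13  (≤ bound)
a_5 = 10: 727/135  (≤ bound)
a_6 = 2: 1524/283  (> 152, stop)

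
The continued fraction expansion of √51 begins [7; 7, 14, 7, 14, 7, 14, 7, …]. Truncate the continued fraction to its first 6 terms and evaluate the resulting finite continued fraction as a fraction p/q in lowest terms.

Start with 7.
14 + 1/(7/1) = 14 + 1/7 = 99/7
7 + 1/(99/7) = 7 + 7/99 = 700/99
14 + 1/(700/99) = 14 + 99/700 = 9899/700
7 + 1/(9899/700) = 7 + 700/9899 = 69993/9899
7 + 1/(69993/9899) = 7 + 9899/69993 = 499850/69993

499850/69993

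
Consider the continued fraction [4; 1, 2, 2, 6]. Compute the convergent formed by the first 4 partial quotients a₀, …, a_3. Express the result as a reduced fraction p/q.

33/7

Use the convergent recurrence hₖ = aₖ·hₖ₋₁ + hₖ₋₂ (and likewise for the denominators kₖ):
a_0 = 4: 4/1
a_1 = 1: 5/1
a_2 = 2: 14/3
a_3 = 2: 33/7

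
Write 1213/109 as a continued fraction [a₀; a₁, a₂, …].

1213 ÷ 109 → quotient 11, remainder 14
109 ÷ 14 → quotient 7, remainder 11
14 ÷ 11 → quotient 1, remainder 3
11 ÷ 3 → quotient 3, remainder 2
3 ÷ 2 → quotient 1, remainder 1
2 ÷ 1 → quotient 2, remainder 0

[11; 7, 1, 3, 1, 2]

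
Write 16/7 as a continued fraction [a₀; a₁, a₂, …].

[2; 3, 2]

⌊16/7⌋ = 2, remainder 2
⌊7/2⌋ = 3, remainder 1
⌊2/1⌋ = 2, remainder 0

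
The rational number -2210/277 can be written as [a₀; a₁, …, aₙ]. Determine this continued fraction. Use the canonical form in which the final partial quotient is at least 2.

[-8; 46, 6]

⌊-2210/277⌋ = -8, remainder 6
⌊277/6⌋ = 46, remainder 1
⌊6/1⌋ = 6, remainder 0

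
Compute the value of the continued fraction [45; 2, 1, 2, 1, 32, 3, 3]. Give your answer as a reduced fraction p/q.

164807/3633

a_0 = 45: 45/1
a_1 = 2: 91/2
a_2 = 1: 136/3
a_3 = 2: 363/8
a_4 = 1: 499/11
a_5 = 32: 16331/360
a_6 = 3: 49492/1091
a_7 = 3: 164807/3633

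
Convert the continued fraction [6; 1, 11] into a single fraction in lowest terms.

83/12

a_0 = 6: 6/1
a_1 = 1: 7/1
a_2 = 11: 83/12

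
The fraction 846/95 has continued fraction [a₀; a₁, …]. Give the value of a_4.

1

Repeatedly divide and take the remainder:
846 = 8·95 + 86, so a_0 = 8
95 = 1·86 + 9, so a_1 = 1
86 = 9·9 + 5, so a_2 = 9
9 = 1·5 + 4, so a_3 = 1
5 = 1·4 + 1, so a_4 = 1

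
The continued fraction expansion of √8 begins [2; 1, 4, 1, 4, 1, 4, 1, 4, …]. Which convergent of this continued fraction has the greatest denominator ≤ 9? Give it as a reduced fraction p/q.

17/6

List convergents until the denominator exceeds the bound:
a_0 = 2: 2/1  (≤ bound)
a_1 = 1: 3/1  (≤ bound)
a_2 = 4: 14/5  (≤ bound)
a_3 = 1: 17/6  (≤ bound)
a_4 = 4: 82/29  (> 9, stop)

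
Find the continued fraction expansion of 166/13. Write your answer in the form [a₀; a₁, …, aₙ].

[12; 1, 3, 3]

166 = 12·13 + 10, so a_0 = 12
13 = 1·10 + 3, so a_1 = 1
10 = 3·3 + 1, so a_2 = 3
3 = 3·1 + 0, so a_3 = 3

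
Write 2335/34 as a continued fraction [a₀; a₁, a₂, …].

2335 ÷ 34 → quotient 68, remainder 23
34 ÷ 23 → quotient 1, remainder 11
23 ÷ 11 → quotient 2, remainder 1
11 ÷ 1 → quotient 11, remainder 0

[68; 1, 2, 11]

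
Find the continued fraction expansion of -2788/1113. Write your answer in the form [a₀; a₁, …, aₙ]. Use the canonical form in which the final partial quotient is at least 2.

[-3; 2, 50, 11]

-2788 ÷ 1113 → quotient -3, remainder 551
1113 ÷ 551 → quotient 2, remainder 11
551 ÷ 11 → quotient 50, remainder 1
11 ÷ 1 → quotient 11, remainder 0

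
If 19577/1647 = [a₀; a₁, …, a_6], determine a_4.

⌊19577/1647⌋ = 11, remainder 1460
⌊1647/1460⌋ = 1, remainder 187
⌊1460/187⌋ = 7, remainder 151
⌊187/151⌋ = 1, remainder 36
⌊151/36⌋ = 4, remainder 7

4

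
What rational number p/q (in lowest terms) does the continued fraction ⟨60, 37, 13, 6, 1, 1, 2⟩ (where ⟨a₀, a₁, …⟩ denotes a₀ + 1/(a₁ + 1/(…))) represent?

965894/16091

a_0 = 60: 60/1
a_1 = 37: 2221/37
a_2 = 13: 28933/482
a_3 = 6: 175819/2929
a_4 = 1: 204752/3411
a_5 = 1: 380571/6340
a_6 = 2: 965894/16091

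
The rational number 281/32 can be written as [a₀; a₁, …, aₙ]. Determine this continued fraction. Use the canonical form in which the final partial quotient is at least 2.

281 ÷ 32 → quotient 8, remainder 25
32 ÷ 25 → quotient 1, remainder 7
25 ÷ 7 → quotient 3, remainder 4
7 ÷ 4 → quotient 1, remainder 3
4 ÷ 3 → quotient 1, remainder 1
3 ÷ 1 → quotient 3, remainder 0

[8; 1, 3, 1, 1, 3]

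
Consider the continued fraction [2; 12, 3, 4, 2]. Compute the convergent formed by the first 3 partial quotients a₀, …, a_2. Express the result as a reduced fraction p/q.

77/37

Start with 3.
12 + 1/(3/1) = 12 + 1/3 = 37/3
2 + 1/(37/3) = 2 + 3/37 = 77/37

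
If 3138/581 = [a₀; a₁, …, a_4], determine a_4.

3138 = 5·581 + 233, so a_0 = 5
581 = 2·233 + 115, so a_1 = 2
233 = 2·115 + 3, so a_2 = 2
115 = 38·3 + 1, so a_3 = 38
3 = 3·1 + 0, so a_4 = 3

3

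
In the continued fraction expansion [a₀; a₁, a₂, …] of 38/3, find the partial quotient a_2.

Repeatedly divide and take the remainder:
38 ÷ 3 → quotient 12, remainder 2
3 ÷ 2 → quotient 1, remainder 1
2 ÷ 1 → quotient 2, remainder 0

2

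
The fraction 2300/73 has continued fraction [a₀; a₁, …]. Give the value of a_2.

⌊2300/73⌋ = 31, remainder 37
⌊73/37⌋ = 1, remainder 36
⌊37/36⌋ = 1, remainder 1

1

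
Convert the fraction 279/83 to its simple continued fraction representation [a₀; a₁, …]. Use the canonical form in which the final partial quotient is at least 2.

[3; 2, 1, 3, 3, 2]

Repeatedly divide and take the remainder:
279 = 3·83 + 30, so a_0 = 3
83 = 2·30 + 23, so a_1 = 2
30 = 1·23 + 7, so a_2 = 1
23 = 3·7 + 2, so a_3 = 3
7 = 3·2 + 1, so a_4 = 3
2 = 2·1 + 0, so a_5 = 2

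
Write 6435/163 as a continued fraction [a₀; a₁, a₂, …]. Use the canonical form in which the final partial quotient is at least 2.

[39; 2, 11, 7]

Repeatedly divide and take the remainder:
⌊6435/163⌋ = 39, remainder 78
⌊163/78⌋ = 2, remainder 7
⌊78/7⌋ = 11, remainder 1
⌊7/1⌋ = 7, remainder 0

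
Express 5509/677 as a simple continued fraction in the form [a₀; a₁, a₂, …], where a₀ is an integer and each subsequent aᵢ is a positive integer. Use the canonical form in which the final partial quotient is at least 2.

5509 = 8·677 + 93, so a_0 = 8
677 = 7·93 + 26, so a_1 = 7
93 = 3·26 + 15, so a_2 = 3
26 = 1·15 + 11, so a_3 = 1
15 = 1·11 + 4, so a_4 = 1
11 = 2·4 + 3, so a_5 = 2
4 = 1·3 + 1, so a_6 = 1
3 = 3·1 + 0, so a_7 = 3

[8; 7, 3, 1, 1, 2, 1, 3]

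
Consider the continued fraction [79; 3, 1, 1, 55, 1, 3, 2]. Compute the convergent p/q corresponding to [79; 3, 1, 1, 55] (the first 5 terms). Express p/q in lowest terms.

30842/389

Use the convergent recurrence hₖ = aₖ·hₖ₋₁ + hₖ₋₂ (and likewise for the denominators kₖ):
a_0 = 79: 79/1
a_1 = 3: 238/3
a_2 = 1: 317/4
a_3 = 1: 555/7
a_4 = 55: 30842/389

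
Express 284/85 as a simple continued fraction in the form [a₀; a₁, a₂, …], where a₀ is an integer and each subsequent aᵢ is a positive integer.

[3; 2, 1, 13, 2]

284 = 3·85 + 29, so a_0 = 3
85 = 2·29 + 27, so a_1 = 2
29 = 1·27 + 2, so a_2 = 1
27 = 13·2 + 1, so a_3 = 13
2 = 2·1 + 0, so a_4 = 2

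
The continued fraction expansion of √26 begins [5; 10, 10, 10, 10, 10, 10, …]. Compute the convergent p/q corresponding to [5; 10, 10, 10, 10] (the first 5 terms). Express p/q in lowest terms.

a_0 = 5: 5/1
a_1 = 10: 51/10
a_2 = 10: 515/101
a_3 = 10: 5201/1020
a_4 = 10: 52525/10301

52525/10301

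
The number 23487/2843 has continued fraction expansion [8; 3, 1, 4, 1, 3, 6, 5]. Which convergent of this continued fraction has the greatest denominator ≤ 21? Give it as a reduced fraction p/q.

List convergents until the denominator exceeds the bound:
a_0 = 8: 8/1  (≤ bound)
a_1 = 3: 25/3  (≤ bound)
a_2 = 1: 33/4  (≤ bound)
a_3 = 4: 157/19  (≤ bound)
a_4 = 1: 190/23  (> 21, stop)

157/19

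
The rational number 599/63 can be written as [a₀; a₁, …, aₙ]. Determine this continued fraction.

599 = 9·63 + 32, so a_0 = 9
63 = 1·32 + 31, so a_1 = 1
32 = 1·31 + 1, so a_2 = 1
31 = 31·1 + 0, so a_3 = 31

[9; 1, 1, 31]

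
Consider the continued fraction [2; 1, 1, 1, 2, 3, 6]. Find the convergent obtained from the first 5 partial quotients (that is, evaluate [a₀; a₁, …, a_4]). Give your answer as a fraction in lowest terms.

21/8

Start with 2.
1 + 1/(2/1) = 1 + 1/2 = 3/2
1 + 1/(3/2) = 1 + 2/3 = 5/3
1 + 1/(5/3) = 1 + 3/5 = 8/5
2 + 1/(8/5) = 2 + 5/8 = 21/8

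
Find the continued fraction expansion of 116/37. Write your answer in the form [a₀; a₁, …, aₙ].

[3; 7, 2, 2]

⌊116/37⌋ = 3, remainder 5
⌊37/5⌋ = 7, remainder 2
⌊5/2⌋ = 2, remainder 1
⌊2/1⌋ = 2, remainder 0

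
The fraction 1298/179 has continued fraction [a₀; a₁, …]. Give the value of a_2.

1

⌊1298/179⌋ = 7, remainder 45
⌊179/45⌋ = 3, remainder 44
⌊45/44⌋ = 1, remainder 1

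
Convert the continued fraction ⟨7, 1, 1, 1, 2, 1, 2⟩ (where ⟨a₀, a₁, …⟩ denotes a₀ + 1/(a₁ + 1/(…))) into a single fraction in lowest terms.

Build up convergents one term at a time:
a_0 = 7: 7/1
a_1 = 1: 8/1
a_2 = 1: 15/2
a_3 = 1: 23/3
a_4 = 2: 61/8
a_5 = 1: 84/11
a_6 = 2: 229/30

229/30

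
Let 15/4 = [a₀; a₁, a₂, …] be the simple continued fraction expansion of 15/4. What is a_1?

1

15 ÷ 4 → quotient 3, remainder 3
4 ÷ 3 → quotient 1, remainder 1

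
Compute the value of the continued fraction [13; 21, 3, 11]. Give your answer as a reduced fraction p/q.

9459/725

Start with 11.
3 + 1/(11/1) = 3 + 1/11 = 34/11
21 + 1/(34/11) = 21 + 11/34 = 725/34
13 + 1/(725/34) = 13 + 34/725 = 9459/725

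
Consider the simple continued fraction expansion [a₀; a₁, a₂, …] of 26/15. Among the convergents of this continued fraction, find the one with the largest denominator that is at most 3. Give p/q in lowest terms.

a_0 = 1: 1/1  (≤ bound)
a_1 = 1: 2/1  (≤ bound)
a_2 = 2: 5/3  (≤ bound)
a_3 = 1: 7/4  (> 3, stop)

5/3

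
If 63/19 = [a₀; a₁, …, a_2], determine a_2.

6

Apply division with remainder until the remainder is 0:
63 = 3·19 + 6, so a_0 = 3
19 = 3·6 + 1, so a_1 = 3
6 = 6·1 + 0, so a_2 = 6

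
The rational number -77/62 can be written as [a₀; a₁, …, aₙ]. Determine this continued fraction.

Repeatedly divide and take the remainder:
-77 = -2·62 + 47, so a_0 = -2
62 = 1·47 + 15, so a_1 = 1
47 = 3·15 + 2, so a_2 = 3
15 = 7·2 + 1, so a_3 = 7
2 = 2·1 + 0, so a_4 = 2

[-2; 1, 3, 7, 2]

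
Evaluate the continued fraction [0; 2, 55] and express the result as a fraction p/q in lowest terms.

55/111

Build up convergents one term at a time:
a_0 = 0: 0/1
a_1 = 2: 1/2
a_2 = 55: 55/111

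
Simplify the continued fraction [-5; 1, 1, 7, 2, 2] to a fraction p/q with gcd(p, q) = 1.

a_0 = -5: -5/1
a_1 = 1: -4/1
a_2 = 1: -9/2
a_3 = 7: -67/15
a_4 = 2: -143/32
a_5 = 2: -353/79

-353/79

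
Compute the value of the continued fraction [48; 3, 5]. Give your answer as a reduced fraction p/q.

773/16

Start with 5.
3 + 1/(5/1) = 3 + 1/5 = 16/5
48 + 1/(16/5) = 48 + 5/16 = 773/16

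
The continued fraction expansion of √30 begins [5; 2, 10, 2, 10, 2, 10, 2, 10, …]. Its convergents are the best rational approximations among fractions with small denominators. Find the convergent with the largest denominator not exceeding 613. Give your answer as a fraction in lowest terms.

2525/461

a_0 = 5: 5/1  (≤ bound)
a_1 = 2: 11/2  (≤ bound)
a_2 = 10: 115/21  (≤ bound)
a_3 = 2: 241/44  (≤ bound)
a_4 = 10: 2525/461  (≤ bound)
a_5 = 2: 5291/966  (> 613, stop)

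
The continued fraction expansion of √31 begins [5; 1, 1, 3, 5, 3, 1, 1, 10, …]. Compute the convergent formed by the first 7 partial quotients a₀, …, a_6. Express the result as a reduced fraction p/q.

863/155

Start with 1.
3 + 1/(1/1) = 3 + 1/1 = 4/1
5 + 1/(4/1) = 5 + 1/4 = 21/4
3 + 1/(21/4) = 3 + 4/21 = 67/21
1 + 1/(67/21) = 1 + 21/67 = 88/67
1 + 1/(88/67) = 1 + 67/88 = 155/88
5 + 1/(155/88) = 5 + 88/155 = 863/155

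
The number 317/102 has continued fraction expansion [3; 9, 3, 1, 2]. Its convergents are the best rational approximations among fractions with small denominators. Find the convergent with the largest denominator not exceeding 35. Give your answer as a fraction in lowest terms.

List convergents until the denominator exceeds the bound:
a_0 = 3: 3/1  (≤ bound)
a_1 = 9: 28/9  (≤ bound)
a_2 = 3: 87/28  (≤ bound)
a_3 = 1: 115/37  (> 35, stop)

87/28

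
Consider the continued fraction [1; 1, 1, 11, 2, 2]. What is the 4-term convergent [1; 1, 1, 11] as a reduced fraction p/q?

Start with 11.
1 + 1/(11/1) = 1 + 1/11 = 12/11
1 + 1/(12/11) = 1 + 11/12 = 23/12
1 + 1/(23/12) = 1 + 12/23 = 35/23

35/23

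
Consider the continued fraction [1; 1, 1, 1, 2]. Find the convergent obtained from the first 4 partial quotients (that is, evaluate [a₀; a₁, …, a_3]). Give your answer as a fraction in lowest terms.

Start with 1.
1 + 1/(1/1) = 1 + 1/1 = 2/1
1 + 1/(2/1) = 1 + 1/2 = 3/2
1 + 1/(3/2) = 1 + 2/3 = 5/3

5/3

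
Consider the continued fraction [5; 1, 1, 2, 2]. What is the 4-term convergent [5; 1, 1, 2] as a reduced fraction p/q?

Collapse the nested fraction from the inside out:
Start with 2.
1 + 1/(2/1) = 1 + 1/2 = 3/2
1 + 1/(3/2) = 1 + 2/3 = 5/3
5 + 1/(5/3) = 5 + 3/5 = 28/5

28/5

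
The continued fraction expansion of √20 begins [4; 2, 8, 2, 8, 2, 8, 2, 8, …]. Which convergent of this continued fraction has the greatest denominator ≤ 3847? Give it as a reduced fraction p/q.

a_0 = 4: 4/1  (≤ bound)
a_1 = 2: 9/2  (≤ bound)
a_2 = 8: 76/17  (≤ bound)
a_3 = 2: 161/36  (≤ bound)
a_4 = 8: 1364/305  (≤ bound)
a_5 = 2: 2889/646  (≤ bound)
a_6 = 8: 24476/5473  (> 3847, stop)

2889/646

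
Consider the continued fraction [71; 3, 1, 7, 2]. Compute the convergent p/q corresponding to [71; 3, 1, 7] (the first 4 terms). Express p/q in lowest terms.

Build up convergents one term at a time:
a_0 = 71: 71/1
a_1 = 3: 214/3
a_2 = 1: 285/4
a_3 = 7: 2209/31

2209/31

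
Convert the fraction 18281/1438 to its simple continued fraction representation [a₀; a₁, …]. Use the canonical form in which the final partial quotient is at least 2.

Apply division with remainder until the remainder is 0:
18281 ÷ 1438 → quotient 12, remainder 1025
1438 ÷ 1025 → quotient 1, remainder 413
1025 ÷ 413 → quotient 2, remainder 199
413 ÷ 199 → quotient 2, remainder 15
199 ÷ 15 → quotient 13, remainder 4
15 ÷ 4 → quotient 3, remainder 3
4 ÷ 3 → quotient 1, remainder 1
3 ÷ 1 → quotient 3, remainder 0

[12; 1, 2, 2, 13, 3, 1, 3]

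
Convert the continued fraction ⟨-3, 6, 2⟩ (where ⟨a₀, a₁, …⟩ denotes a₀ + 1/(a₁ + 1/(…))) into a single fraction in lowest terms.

Starting at the tail and folding back:
Start with 2.
6 + 1/(2/1) = 6 + 1/2 = 13/2
-3 + 1/(13/2) = -3 + 2/13 = -37/13

-37/13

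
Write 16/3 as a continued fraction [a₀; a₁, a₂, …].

[5; 3]

16 = 5·3 + 1, so a_0 = 5
3 = 3·1 + 0, so a_1 = 3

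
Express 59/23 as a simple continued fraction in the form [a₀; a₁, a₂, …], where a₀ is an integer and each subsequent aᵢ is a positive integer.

⌊59/23⌋ = 2, remainder 13
⌊23/13⌋ = 1, remainder 10
⌊13/10⌋ = 1, remainder 3
⌊10/3⌋ = 3, remainder 1
⌊3/1⌋ = 3, remainder 0

[2; 1, 1, 3, 3]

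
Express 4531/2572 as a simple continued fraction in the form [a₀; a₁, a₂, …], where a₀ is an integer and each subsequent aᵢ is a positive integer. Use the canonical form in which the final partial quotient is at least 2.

Run the Euclidean algorithm, recording each quotient:
⌊4531/2572⌋ = 1, remainder 1959
⌊2572/1959⌋ = 1, remainder 613
⌊1959/613⌋ = 3, remainder 120
⌊613/120⌋ = 5, remainder 13
⌊120/13⌋ = 9, remainder 3
⌊13/3⌋ = 4, remainder 1
⌊3/1⌋ = 3, remainder 0

[1; 1, 3, 5, 9, 4, 3]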